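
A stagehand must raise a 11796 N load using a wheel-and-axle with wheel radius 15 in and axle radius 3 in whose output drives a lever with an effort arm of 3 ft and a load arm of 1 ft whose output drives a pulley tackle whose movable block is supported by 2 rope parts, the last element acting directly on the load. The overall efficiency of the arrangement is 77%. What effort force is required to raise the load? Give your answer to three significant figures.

511 N

Wheel-and-axle MA = R/r = 15/3 = 5.
Lever MA = effort arm / load arm = 3/1 = 3.
Block-and-tackle MA = number of supporting rope parts = 2.
Combined ideal MA = 5 × 3 × 2 = 30.
Actual MA = 30 × 0.77 = 23.1.
Effort = load / actual MA = 11796 / 23.1 = 510.65 N.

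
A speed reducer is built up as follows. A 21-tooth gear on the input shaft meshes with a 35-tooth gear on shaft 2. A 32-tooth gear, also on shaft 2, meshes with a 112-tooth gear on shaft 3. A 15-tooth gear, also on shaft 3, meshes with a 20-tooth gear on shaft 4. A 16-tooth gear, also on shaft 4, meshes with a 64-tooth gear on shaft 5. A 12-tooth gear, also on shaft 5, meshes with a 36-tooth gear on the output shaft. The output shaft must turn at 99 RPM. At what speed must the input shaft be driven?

Overall ratio R = 1.6667 × 3.5 × 1.3333 × 4 × 3 = 93.333.
Required input speed = output speed × R = 99 × 93.333 = 9240 RPM.

9240 RPM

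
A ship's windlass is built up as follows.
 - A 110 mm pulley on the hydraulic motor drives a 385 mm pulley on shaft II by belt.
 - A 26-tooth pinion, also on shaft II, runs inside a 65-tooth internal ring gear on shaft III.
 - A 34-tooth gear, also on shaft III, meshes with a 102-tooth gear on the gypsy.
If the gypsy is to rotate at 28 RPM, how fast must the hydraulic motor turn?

Overall ratio R = 3.5 × 2.5 × 3 = 26.25.
Required input speed = output speed × R = 28 × 26.25 = 735 RPM.

735 RPM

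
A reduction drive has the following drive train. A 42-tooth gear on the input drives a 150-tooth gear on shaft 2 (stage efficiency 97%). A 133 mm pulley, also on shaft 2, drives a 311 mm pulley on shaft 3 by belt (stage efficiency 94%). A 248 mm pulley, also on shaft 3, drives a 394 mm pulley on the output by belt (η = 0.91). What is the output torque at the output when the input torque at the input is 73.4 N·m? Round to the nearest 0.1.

808.0 N·m

After the gear mesh (150/42): 73.4 × 3.5714 × 0.97 = 254.28 N·m
After the belt (311/133): 254.28 × 2.3383 × 0.94 = 558.92 N·m
After the belt (394/248): 558.92 × 1.5887 × 0.91 = 808.04 N·m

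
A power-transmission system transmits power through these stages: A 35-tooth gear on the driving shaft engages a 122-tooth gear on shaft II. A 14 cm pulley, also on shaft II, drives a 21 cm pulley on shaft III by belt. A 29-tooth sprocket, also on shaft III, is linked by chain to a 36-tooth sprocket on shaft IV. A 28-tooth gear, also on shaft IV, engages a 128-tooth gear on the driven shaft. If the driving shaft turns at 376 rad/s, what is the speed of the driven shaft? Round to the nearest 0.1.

12.7 rad/s

the driving shaft → shaft II (gear mesh, 122/35): 376 ÷ 3.4857 = 107.87 rad/s
shaft II → shaft III (belt, 21/14): 107.87 ÷ 1.5 = 71.913 rad/s
shaft III → shaft IV (chain, 36/29): 71.913 ÷ 1.2414 = 57.93 rad/s
shaft IV → the driven shaft (gear mesh, 128/28): 57.93 ÷ 4.5714 = 12.672 rad/s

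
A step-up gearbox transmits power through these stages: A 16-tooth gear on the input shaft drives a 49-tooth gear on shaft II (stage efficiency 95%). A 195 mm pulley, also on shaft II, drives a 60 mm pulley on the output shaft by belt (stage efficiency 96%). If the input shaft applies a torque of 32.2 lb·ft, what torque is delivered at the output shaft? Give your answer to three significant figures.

After the gear mesh (49/16): 32.2 × 3.0625 × 0.95 = 93.682 lb·ft
After the belt (60/195): 93.682 × 0.30769 × 0.96 = 27.672 lb·ft

27.7 lb·ft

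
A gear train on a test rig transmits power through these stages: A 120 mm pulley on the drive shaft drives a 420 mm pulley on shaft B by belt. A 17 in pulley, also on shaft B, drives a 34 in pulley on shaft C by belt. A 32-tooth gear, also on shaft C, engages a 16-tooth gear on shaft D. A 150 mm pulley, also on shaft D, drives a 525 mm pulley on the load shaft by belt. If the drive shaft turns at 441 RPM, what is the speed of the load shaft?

belt 420/120 = 3.5 → 441/3.5 = 126 RPM
belt 34/17 = 2 → 126/2 = 63 RPM
gear mesh 16/32 = 0.5 → 63/0.5 = 126 RPM
belt 525/150 = 3.5 → 126/3.5 = 36 RPM

36 RPM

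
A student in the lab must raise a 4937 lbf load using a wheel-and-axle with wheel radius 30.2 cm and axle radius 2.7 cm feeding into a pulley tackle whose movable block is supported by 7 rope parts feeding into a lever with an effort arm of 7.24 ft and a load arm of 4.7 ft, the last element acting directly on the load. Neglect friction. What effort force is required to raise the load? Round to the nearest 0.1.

40.9 lbf

Wheel-and-axle MA = R/r = 30.2/2.7 = 11.185.
Block-and-tackle MA = number of supporting rope parts = 7.
Lever MA = effort arm / load arm = 7.24/4.7 = 1.5404.
Combined ideal MA = 11.185 × 7 × 1.5404 = 120.61.
Effort = load / MA = 4937 / 120.61 = 40.934 lbf.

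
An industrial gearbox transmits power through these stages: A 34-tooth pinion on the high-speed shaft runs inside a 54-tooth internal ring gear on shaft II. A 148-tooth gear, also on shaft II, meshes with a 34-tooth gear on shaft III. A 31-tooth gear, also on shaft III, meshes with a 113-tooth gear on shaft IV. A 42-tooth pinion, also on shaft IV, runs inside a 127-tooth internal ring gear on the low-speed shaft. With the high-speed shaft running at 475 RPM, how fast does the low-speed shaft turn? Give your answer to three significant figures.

118 RPM

the high-speed shaft → shaft II (internal gear, 54/34): 475 ÷ 1.5882 = 299.07 RPM
shaft II → shaft III (gear mesh, 34/148): 299.07 ÷ 0.22973 = 1301.9 RPM
shaft III → shaft IV (gear mesh, 113/31): 1301.9 ÷ 3.6452 = 357.15 RPM
shaft IV → the low-speed shaft (internal gear, 127/42): 357.15 ÷ 3.0238 = 118.11 RPM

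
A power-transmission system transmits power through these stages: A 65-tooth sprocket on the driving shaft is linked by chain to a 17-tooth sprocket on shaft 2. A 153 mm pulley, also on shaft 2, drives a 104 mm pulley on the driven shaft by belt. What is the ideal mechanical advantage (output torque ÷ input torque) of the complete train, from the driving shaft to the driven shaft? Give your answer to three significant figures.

0.178

Each stage contributes driven/driver: chain 17/65 = 0.26154, belt 104/153 = 0.67974.
Overall: 0.26154 × 0.67974 = 0.17778.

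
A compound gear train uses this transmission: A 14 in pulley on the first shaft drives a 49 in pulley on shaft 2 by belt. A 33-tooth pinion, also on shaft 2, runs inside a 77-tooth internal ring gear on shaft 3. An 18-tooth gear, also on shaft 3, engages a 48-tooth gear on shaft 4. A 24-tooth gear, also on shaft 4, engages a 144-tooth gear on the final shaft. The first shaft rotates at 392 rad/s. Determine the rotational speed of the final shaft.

3 rad/s

belt 49/14 = 3.5 → 392/3.5 = 112 rad/s
internal gear 77/33 = 2.3333 → 112/2.3333 = 48 rad/s
gear mesh 48/18 = 2.6667 → 48/2.6667 = 18 rad/s
gear mesh 144/24 = 6 → 18/6 = 3 rad/s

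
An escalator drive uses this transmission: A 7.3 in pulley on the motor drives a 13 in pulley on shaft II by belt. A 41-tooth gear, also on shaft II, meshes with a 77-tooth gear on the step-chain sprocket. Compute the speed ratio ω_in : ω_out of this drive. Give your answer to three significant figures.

Each stage contributes driven/driver: belt 13/7.3 = 1.7808, gear mesh 77/41 = 1.878.
Overall: 1.7808 × 1.878 = 3.3445.

3.34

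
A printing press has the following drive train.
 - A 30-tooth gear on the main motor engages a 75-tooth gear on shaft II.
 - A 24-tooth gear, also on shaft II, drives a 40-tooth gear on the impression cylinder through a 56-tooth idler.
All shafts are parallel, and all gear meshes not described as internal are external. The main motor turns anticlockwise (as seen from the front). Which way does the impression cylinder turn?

clockwise

the main motor → shaft II: external mesh, 1 reversal → CW.
shaft II → the impression cylinder: driver → idler → driven is 2 external meshes, 2 reversals → CW.
3 reversals in total — an odd number — so the impression cylinder turns opposite to the main motor.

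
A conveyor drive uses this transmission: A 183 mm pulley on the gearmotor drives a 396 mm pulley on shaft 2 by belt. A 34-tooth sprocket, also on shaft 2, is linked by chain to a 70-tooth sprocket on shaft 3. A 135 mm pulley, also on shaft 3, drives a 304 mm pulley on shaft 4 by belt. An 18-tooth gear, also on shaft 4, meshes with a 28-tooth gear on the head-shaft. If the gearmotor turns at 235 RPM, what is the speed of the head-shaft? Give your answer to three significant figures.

the gearmotor → shaft 2 (belt, 396/183): 235 ÷ 2.1639 = 108.6 RPM
shaft 2 → shaft 3 (chain, 70/34): 108.6 ÷ 2.0588 = 52.748 RPM
shaft 3 → shaft 4 (belt, 304/135): 52.748 ÷ 2.2519 = 23.424 RPM
shaft 4 → the head-shaft (gear mesh, 28/18): 23.424 ÷ 1.5556 = 15.058 RPM

15.1 RPM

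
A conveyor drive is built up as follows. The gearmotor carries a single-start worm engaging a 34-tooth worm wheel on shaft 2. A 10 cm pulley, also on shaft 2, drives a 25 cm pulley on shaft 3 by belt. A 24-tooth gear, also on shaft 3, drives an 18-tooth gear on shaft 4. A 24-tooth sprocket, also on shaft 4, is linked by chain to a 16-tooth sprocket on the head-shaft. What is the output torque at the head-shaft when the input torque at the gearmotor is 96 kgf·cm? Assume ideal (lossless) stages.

worm 34/1 = 34 → τ = 96·34 = 3264 kgf·cm
belt 25/10 = 2.5 → τ = 3264·2.5 = 8160 kgf·cm
gear mesh 18/24 = 0.75 → τ = 8160·0.75 = 6120 kgf·cm
chain 16/24 = 0.66667 → τ = 6120·0.66667 = 4080 kgf·cm

4080 kgf·cm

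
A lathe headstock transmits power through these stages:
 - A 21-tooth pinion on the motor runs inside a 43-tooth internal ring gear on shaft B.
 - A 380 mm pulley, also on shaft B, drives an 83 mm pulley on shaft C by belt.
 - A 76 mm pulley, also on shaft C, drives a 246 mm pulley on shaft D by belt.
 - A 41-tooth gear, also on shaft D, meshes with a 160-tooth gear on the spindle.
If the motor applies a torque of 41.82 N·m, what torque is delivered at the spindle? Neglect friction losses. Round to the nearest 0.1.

internal gear 43/21 = 2.0476 → τ = 41.82·2.0476 = 85.631 N·m
belt 83/380 = 0.21842 → τ = 85.631·0.21842 = 18.704 N·m
belt 246/76 = 3.2368 → τ = 18.704·3.2368 = 60.541 N·m
gear mesh 160/41 = 3.9024 → τ = 60.541·3.9024 = 236.26 N·m

236.3 N·m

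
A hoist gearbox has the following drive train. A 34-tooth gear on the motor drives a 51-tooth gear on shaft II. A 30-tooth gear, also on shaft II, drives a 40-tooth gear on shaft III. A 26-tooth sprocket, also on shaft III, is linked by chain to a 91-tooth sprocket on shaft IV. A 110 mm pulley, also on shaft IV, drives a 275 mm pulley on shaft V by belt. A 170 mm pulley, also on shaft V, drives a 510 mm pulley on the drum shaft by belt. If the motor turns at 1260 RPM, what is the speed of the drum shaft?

Gear mesh: ratio = 51/34 = 1.5, so shaft II turns at 1260 / 1.5 = 840 RPM.
Gear mesh: ratio = 40/30 = 1.3333, so shaft III turns at 840 / 1.3333 = 630 RPM.
Chain: ratio = 91/26 = 3.5, so shaft IV turns at 630 / 3.5 = 180 RPM.
Belt: ratio = 275/110 = 2.5, so shaft V turns at 180 / 2.5 = 72 RPM.
Belt: ratio = 510/170 = 3, so the drum shaft turns at 72 / 3 = 24 RPM.

24 RPM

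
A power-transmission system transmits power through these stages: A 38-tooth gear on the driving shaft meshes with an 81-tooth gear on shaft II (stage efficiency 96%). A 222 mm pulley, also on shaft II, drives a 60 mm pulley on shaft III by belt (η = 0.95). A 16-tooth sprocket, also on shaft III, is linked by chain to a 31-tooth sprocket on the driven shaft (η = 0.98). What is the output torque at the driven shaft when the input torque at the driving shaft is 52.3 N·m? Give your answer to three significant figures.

52.2 N·m

After the gear mesh (81/38): 52.3 × 2.1316 × 0.96 = 107.02 N·m
After the belt (60/222): 107.02 × 0.27027 × 0.95 = 27.479 N·m
After the chain (31/16): 27.479 × 1.9375 × 0.98 = 52.175 N·m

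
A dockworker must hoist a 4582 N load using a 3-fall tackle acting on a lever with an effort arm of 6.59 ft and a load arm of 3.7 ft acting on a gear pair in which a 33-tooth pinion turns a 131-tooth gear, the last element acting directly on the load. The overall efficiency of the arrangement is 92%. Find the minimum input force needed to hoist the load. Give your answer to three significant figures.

235 N

Block-and-tackle MA = number of supporting rope parts = 3.
Lever MA = effort arm / load arm = 6.59/3.7 = 1.7811.
Gear pair MA = 131/33 = 3.9697.
Combined ideal MA = 3 × 1.7811 × 3.9697 = 21.211.
Actual MA = 21.211 × 0.92 = 19.514.
Effort = load / actual MA = 4582 / 19.514 = 234.8 N.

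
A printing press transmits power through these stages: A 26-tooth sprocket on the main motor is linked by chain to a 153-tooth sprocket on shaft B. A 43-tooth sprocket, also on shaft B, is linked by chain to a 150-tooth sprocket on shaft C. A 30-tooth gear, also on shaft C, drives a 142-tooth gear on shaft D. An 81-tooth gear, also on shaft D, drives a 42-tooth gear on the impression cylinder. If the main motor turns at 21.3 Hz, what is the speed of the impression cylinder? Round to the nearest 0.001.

0.423 Hz

the main motor → shaft B (chain, 153/26): 21.3 ÷ 5.8846 = 3.6196 Hz
shaft B → shaft C (chain, 150/43): 3.6196 ÷ 3.4884 = 1.0376 Hz
shaft C → shaft D (gear mesh, 142/30): 1.0376 ÷ 4.7333 = 0.21922 Hz
shaft D → the impression cylinder (gear mesh, 42/81): 0.21922 ÷ 0.51852 = 0.42277 Hz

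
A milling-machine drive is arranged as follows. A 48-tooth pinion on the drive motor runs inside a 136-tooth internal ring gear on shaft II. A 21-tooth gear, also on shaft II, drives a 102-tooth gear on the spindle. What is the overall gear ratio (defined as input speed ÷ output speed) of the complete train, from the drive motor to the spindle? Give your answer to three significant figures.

13.8

Each stage contributes driven/driver: internal gear 136/48 = 2.8333, gear mesh 102/21 = 4.8571.
Overall: 2.8333 × 4.8571 = 13.762.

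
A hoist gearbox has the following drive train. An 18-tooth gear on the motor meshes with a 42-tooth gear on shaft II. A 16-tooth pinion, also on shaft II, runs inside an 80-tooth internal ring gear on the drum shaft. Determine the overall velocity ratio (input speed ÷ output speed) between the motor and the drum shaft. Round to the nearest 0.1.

11.7

Each stage contributes driven/driver: gear mesh 42/18 = 2.3333, internal gear 80/16 = 5.
Overall: 2.3333 × 5 = 11.667.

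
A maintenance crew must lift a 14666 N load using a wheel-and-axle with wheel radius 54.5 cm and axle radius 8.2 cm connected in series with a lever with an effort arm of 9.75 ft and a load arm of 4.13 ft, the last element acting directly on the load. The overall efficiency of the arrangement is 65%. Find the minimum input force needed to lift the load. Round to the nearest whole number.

Wheel-and-axle MA = R/r = 54.5/8.2 = 6.6463.
Lever MA = effort arm / load arm = 9.75/4.13 = 2.3608.
Combined ideal MA = 6.6463 × 2.3608 = 15.691.
Actual MA = 15.691 × 0.65 = 10.199.
Effort = load / actual MA = 14666 / 10.199 = 1438 N.

1438 N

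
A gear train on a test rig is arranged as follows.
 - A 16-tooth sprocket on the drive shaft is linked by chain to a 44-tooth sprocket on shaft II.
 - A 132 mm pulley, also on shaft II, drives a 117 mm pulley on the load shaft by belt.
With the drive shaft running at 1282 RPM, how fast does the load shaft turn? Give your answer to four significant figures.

Chain: ratio = 44/16 = 2.75, so shaft II turns at 1282 / 2.75 = 466.18 RPM.
Belt: ratio = 117/132 = 0.88636, so the load shaft turns at 466.18 / 0.88636 = 525.95 RPM.

525.9 RPM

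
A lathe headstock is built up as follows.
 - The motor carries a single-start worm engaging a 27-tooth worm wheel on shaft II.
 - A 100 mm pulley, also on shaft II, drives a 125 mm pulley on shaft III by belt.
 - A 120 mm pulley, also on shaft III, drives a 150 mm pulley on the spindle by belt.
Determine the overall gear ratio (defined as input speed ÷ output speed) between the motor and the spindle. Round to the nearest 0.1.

Each stage contributes driven/driver: worm 27/1 = 27, belt 125/100 = 1.25, belt 150/120 = 1.25.
Overall: 27 × 1.25 × 1.25 = 42.188.

42.2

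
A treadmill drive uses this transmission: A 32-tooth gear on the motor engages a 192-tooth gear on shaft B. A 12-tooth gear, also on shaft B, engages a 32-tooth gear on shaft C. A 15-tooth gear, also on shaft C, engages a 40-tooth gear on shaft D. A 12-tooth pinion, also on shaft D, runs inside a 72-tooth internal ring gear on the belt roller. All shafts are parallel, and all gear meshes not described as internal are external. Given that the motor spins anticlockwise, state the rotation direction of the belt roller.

the motor → shaft B: external mesh, 1 reversal → CW.
shaft B → shaft C: external mesh, 1 reversal → CCW.
shaft C → shaft D: external mesh, 1 reversal → CW.
shaft D → the belt roller: internal mesh, same direction → CW.
3 reversals in total — an odd number — so the belt roller turns opposite to the motor.

clockwise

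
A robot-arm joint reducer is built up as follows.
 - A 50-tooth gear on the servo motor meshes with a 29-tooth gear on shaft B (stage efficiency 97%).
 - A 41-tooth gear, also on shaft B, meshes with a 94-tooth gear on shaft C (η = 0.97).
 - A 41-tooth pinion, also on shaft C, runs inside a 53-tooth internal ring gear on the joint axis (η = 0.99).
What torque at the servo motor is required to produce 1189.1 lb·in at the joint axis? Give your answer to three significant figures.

Overall ratio R = 0.58 × 2.2927 × 1.2927 = 1.719; overall efficiency η = 0.97 × 0.97 × 0.99 = 0.9315.
Input torque = output torque / (R × η) = 1189.1 / (1.719 × 0.9315) = 742.64 lb·in.

743 lb·in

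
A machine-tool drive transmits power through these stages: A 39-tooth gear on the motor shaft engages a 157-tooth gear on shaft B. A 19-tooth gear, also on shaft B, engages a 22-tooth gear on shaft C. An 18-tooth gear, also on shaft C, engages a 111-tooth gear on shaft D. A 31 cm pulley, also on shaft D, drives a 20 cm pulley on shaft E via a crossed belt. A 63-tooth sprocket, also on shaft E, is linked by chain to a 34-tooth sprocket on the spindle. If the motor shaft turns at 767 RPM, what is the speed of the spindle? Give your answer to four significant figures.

76.64 RPM

gear mesh 157/39 = 4.0256 → 767/4.0256 = 190.53 RPM
gear mesh 22/19 = 1.1579 → 190.53/1.1579 = 164.55 RPM
gear mesh 111/18 = 6.1667 → 164.55/6.1667 = 26.683 RPM
belt 20/31 = 0.64516 → 26.683/0.64516 = 41.359 RPM
chain 34/63 = 0.53968 → 41.359/0.53968 = 76.636 RPM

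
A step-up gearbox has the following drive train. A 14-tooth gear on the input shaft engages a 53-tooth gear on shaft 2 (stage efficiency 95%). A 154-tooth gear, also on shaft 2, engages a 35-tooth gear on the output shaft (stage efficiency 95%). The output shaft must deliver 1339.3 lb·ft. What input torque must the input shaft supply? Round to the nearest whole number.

Overall ratio R = 3.7857 × 0.22727 = 0.86039; overall efficiency η = 0.95 × 0.95 = 0.9025.
Input torque = output torque / (R × η) = 1339.3 / (0.86039 × 0.9025) = 1724.8 lb·ft.

1725 lb·ft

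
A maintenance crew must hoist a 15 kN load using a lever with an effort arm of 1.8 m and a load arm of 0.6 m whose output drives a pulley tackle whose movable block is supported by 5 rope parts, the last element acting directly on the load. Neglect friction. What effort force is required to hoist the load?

1 kN

Lever MA = effort arm / load arm = 1.8/0.6 = 3.
Block-and-tackle MA = number of supporting rope parts = 5.
Combined ideal MA = 3 × 5 = 15.
Effort = load / MA = 15 / 15 = 1 kN.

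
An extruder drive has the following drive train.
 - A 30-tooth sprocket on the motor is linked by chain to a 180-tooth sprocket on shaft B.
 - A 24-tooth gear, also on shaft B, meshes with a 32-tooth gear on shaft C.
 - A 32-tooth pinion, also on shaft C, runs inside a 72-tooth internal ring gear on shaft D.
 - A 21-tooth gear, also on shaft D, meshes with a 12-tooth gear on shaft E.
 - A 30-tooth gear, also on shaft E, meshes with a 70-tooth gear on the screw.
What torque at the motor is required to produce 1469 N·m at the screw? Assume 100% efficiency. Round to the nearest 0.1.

Overall ratio R = 6 × 1.3333 × 2.25 × 0.57143 × 2.3333 = 24.
Input torque = output torque / R = 1469 / 24 = 61.208 N·m.

61.2 N·m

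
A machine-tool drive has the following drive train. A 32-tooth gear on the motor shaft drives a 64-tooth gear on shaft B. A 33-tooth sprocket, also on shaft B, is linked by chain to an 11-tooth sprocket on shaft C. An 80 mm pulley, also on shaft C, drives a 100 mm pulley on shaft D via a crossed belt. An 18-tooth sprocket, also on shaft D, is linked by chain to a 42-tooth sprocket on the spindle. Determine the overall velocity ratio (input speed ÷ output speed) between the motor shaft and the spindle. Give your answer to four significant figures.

1.944

Each stage contributes driven/driver: gear mesh 64/32 = 2, chain 11/33 = 0.33333, belt 100/80 = 1.25, chain 42/18 = 2.3333.
Overall: 2 × 0.33333 × 1.25 × 2.3333 = 1.9444.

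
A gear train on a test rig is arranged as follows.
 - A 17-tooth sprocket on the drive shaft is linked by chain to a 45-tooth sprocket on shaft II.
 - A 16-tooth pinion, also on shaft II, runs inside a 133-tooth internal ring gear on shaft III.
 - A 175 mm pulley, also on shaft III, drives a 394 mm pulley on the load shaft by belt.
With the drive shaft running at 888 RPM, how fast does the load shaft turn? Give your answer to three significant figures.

chain 45/17 = 2.6471 → 888/2.6471 = 335.47 RPM
internal gear 133/16 = 8.3125 → 335.47/8.3125 = 40.357 RPM
belt 394/175 = 2.2514 → 40.357/2.2514 = 17.925 RPM

17.9 RPM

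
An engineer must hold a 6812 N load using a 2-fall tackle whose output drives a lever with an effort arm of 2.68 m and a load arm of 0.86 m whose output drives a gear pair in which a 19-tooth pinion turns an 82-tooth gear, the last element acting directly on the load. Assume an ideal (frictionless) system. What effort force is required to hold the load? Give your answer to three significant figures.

Block-and-tackle MA = number of supporting rope parts = 2.
Lever MA = effort arm / load arm = 2.68/0.86 = 3.1163.
Gear pair MA = 82/19 = 4.3158.
Combined ideal MA = 2 × 3.1163 × 4.3158 = 26.898.
Effort = load / MA = 6812 / 26.898 = 253.25 N.

253 N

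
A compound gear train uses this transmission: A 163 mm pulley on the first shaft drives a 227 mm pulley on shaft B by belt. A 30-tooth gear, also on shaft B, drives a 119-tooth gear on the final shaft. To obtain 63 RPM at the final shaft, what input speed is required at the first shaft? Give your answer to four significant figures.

348.0 RPM

Overall ratio R = 1.3926 × 3.9667 = 5.5241.
Required input speed = output speed × R = 63 × 5.5241 = 348.02 RPM.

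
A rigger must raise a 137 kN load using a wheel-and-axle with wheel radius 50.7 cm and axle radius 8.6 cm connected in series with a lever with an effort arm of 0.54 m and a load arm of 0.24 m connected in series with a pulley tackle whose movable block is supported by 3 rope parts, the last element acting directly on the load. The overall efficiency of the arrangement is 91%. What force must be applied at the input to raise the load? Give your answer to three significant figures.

3.78 kN

Wheel-and-axle MA = R/r = 50.7/8.6 = 5.8953.
Lever MA = effort arm / load arm = 0.54/0.24 = 2.25.
Block-and-tackle MA = number of supporting rope parts = 3.
Combined ideal MA = 5.8953 × 2.25 × 3 = 39.794.
Actual MA = 39.794 × 0.91 = 36.212.
Effort = load / actual MA = 137 / 36.212 = 3.7833 kN.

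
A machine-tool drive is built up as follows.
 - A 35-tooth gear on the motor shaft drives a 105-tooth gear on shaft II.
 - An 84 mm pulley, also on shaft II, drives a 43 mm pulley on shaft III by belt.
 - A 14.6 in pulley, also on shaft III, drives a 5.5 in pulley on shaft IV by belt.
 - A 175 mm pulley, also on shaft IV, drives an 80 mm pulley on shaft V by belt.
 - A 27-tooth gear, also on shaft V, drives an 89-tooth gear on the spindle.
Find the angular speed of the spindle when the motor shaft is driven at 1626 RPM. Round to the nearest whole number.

1865 RPM

the motor shaft → shaft II (gear mesh, 105/35): 1626 ÷ 3 = 542 RPM
shaft II → shaft III (belt, 43/84): 542 ÷ 0.5119 = 1058.8 RPM
shaft III → shaft IV (belt, 5.5/14.6): 1058.8 ÷ 0.37671 = 2810.6 RPM
shaft IV → shaft V (belt, 80/175): 2810.6 ÷ 0.45714 = 6148.2 RPM
shaft V → the spindle (gear mesh, 89/27): 6148.2 ÷ 3.2963 = 1865.2 RPM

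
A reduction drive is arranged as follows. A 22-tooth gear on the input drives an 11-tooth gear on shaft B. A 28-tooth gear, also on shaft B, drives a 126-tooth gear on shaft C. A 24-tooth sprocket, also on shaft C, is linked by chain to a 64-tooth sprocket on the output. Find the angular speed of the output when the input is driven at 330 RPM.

gear mesh 11/22 = 0.5 → 330/0.5 = 660 RPM
gear mesh 126/28 = 4.5 → 660/4.5 = 146.67 RPM
chain 64/24 = 2.6667 → 146.67/2.6667 = 55 RPM

55 RPM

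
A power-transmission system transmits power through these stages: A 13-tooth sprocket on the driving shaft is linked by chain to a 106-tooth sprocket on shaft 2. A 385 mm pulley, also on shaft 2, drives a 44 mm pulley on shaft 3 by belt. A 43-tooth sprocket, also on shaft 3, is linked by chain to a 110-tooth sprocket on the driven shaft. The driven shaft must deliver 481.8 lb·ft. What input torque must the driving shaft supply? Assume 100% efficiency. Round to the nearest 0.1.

Overall ratio R = 8.1538 × 0.11429 × 2.5581 = 2.3838.
Input torque = output torque / R = 481.8 / 2.3838 = 202.11 lb·ft.

202.1 lb·ft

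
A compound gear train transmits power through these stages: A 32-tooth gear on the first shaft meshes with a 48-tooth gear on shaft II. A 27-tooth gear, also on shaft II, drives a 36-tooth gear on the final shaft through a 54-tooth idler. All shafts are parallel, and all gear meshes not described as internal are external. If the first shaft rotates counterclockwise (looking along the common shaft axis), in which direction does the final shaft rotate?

the first shaft → shaft II: external mesh, 1 reversal → CW.
shaft II → the final shaft: driver → idler → driven is 2 external meshes, 2 reversals → CW.
3 reversals in total — an odd number — so the final shaft turns opposite to the first shaft.

clockwise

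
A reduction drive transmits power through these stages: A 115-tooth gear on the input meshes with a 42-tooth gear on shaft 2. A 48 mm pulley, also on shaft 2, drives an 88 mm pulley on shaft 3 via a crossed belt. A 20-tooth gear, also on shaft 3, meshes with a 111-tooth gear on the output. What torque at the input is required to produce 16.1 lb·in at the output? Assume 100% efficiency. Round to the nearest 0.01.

Overall ratio R = 0.36522 × 1.8333 × 5.55 = 3.7161.
Input torque = output torque / R = 16.1 / 3.7161 = 4.3325 lb·in.

4.33 lb·in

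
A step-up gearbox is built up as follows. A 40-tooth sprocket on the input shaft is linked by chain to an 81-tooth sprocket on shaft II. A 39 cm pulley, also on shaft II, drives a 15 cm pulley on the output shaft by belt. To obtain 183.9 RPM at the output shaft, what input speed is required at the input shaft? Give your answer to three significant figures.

Overall ratio R = 2.025 × 0.38462 = 0.77885.
Required input speed = output speed × R = 183.9 × 0.77885 = 143.23 RPM.

143 RPM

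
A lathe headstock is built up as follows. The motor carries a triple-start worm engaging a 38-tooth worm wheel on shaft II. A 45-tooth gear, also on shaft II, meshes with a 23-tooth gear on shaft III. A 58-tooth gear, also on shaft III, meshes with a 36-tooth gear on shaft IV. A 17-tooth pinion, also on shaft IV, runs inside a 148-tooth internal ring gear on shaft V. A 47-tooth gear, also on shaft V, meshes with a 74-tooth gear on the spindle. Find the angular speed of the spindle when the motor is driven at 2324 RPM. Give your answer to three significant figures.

42.2 RPM

the motor → shaft II (worm, 38/3): 2324 ÷ 12.667 = 183.47 RPM
shaft II → shaft III (gear mesh, 23/45): 183.47 ÷ 0.51111 = 358.97 RPM
shaft III → shaft IV (gear mesh, 36/58): 358.97 ÷ 0.62069 = 578.34 RPM
shaft IV → shaft V (internal gear, 148/17): 578.34 ÷ 8.7059 = 66.431 RPM
shaft V → the spindle (gear mesh, 74/47): 66.431 ÷ 1.5745 = 42.193 RPM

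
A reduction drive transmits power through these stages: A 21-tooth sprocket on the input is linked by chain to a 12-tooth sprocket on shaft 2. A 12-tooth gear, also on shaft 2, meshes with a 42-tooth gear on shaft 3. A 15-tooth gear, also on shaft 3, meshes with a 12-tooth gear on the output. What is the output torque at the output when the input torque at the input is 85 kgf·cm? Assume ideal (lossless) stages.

136 kgf·cm

Chain: ratio = 12/21 = 0.57143; torque at shaft 2 = 85 × 0.57143 = 48.571 kgf·cm.
Gear mesh: ratio = 42/12 = 3.5; torque at shaft 3 = 48.571 × 3.5 = 170 kgf·cm.
Gear mesh: ratio = 12/15 = 0.8; torque at the output = 170 × 0.8 = 136 kgf·cm.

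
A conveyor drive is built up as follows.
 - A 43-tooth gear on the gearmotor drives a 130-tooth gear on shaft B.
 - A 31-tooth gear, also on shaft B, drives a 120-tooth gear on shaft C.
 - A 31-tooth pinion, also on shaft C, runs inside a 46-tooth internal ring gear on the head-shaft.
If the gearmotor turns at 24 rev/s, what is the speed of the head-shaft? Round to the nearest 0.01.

Gear mesh: ratio = 130/43 = 3.0233, so shaft B turns at 24 / 3.0233 = 7.9385 rev/s.
Gear mesh: ratio = 120/31 = 3.871, so shaft C turns at 7.9385 / 3.871 = 2.0508 rev/s.
Internal gear: ratio = 46/31 = 1.4839, so the head-shaft turns at 2.0508 / 1.4839 = 1.382 rev/s.

1.38 rev/s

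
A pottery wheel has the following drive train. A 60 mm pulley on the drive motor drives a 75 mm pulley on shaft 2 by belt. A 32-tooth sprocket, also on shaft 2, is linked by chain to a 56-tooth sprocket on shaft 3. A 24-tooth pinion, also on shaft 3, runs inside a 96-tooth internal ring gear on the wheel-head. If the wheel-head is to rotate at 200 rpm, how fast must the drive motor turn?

1750 rpm

Overall ratio R = 1.25 × 1.75 × 4 = 8.75.
Required input speed = output speed × R = 200 × 8.75 = 1750 rpm.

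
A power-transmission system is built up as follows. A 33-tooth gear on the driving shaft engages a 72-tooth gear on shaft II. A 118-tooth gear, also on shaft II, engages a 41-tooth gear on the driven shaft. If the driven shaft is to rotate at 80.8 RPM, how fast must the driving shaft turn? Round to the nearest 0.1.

61.3 RPM

Overall ratio R = 2.1818 × 0.34746 = 0.75809.
Required input speed = output speed × R = 80.8 × 0.75809 = 61.254 RPM.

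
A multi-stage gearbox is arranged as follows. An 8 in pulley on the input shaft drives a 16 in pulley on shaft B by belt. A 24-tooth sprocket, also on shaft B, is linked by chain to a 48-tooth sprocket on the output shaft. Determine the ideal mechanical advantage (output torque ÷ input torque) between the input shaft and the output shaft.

4

Each stage contributes driven/driver: belt 16/8 = 2, chain 48/24 = 2.
Overall: 2 × 2 = 4.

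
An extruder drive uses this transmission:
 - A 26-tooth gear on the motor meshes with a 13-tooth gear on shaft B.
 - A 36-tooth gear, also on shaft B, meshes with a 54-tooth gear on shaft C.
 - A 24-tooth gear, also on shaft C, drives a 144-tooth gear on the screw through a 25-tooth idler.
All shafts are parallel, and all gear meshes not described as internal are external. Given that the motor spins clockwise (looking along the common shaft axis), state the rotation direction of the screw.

clockwise

the motor → shaft B: external mesh, 1 reversal → CCW.
shaft B → shaft C: external mesh, 1 reversal → CW.
shaft C → the screw: driver → idler → driven is 2 external meshes, 2 reversals → CW.
4 reversals in total — an even number — so the screw turns the same way as the motor.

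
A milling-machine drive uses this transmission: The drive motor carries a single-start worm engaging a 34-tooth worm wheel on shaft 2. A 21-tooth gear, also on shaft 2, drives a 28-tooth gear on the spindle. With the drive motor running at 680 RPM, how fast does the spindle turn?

15 RPM

worm 34/1 = 34 → 680/34 = 20 RPM
gear mesh 28/21 = 1.3333 → 20/1.3333 = 15 RPM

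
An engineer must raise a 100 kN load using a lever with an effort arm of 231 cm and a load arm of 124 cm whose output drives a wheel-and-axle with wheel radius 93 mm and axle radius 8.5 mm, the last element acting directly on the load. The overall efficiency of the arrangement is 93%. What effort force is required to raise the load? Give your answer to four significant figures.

5.275 kN

Lever MA = effort arm / load arm = 231/124 = 1.8629.
Wheel-and-axle MA = R/r = 93/8.5 = 10.941.
Combined ideal MA = 1.8629 × 10.941 = 20.382.
Actual MA = 20.382 × 0.93 = 18.956.
Effort = load / actual MA = 100 / 18.956 = 5.2755 kN.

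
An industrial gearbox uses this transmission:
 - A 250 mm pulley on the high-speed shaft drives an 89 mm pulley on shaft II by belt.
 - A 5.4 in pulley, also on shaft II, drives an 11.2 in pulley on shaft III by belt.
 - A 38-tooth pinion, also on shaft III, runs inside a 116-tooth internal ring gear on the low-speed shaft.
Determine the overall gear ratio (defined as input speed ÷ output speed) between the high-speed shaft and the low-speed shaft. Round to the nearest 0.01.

Each stage contributes driven/driver: belt 89/250 = 0.356, belt 11.2/5.4 = 2.0741, internal gear 116/38 = 3.0526.
Overall: 0.356 × 2.0741 × 3.0526 = 2.254.

2.25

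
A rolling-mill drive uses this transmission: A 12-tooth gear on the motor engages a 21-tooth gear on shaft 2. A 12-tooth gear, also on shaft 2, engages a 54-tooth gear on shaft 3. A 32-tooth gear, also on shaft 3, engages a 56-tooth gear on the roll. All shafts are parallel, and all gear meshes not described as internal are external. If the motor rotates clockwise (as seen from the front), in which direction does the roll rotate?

counterclockwise

the motor → shaft 2: external mesh, 1 reversal → CCW.
shaft 2 → shaft 3: external mesh, 1 reversal → CW.
shaft 3 → the roll: external mesh, 1 reversal → CCW.
3 reversals in total — an odd number — so the roll turns opposite to the motor.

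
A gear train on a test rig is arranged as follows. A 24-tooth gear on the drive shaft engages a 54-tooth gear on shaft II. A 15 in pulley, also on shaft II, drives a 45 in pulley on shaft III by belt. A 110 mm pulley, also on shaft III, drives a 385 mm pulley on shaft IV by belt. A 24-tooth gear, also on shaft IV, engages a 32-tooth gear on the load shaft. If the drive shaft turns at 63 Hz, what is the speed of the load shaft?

2 Hz

gear mesh 54/24 = 2.25 → 63/2.25 = 28 Hz
belt 45/15 = 3 → 28/3 = 9.3333 Hz
belt 385/110 = 3.5 → 9.3333/3.5 = 2.6667 Hz
gear mesh 32/24 = 1.3333 → 2.6667/1.3333 = 2 Hz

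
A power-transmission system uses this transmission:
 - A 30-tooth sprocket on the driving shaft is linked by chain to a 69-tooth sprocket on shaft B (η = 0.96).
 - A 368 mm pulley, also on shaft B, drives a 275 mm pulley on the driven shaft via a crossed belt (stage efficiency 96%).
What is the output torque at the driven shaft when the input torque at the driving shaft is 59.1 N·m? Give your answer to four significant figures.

93.61 N·m

chain 69/30 = 2.3 → τ = 59.1·2.3·0.96 = 130.49 N·m
belt 275/368 = 0.74728 → τ = 130.49·0.74728·0.96 = 93.614 N·m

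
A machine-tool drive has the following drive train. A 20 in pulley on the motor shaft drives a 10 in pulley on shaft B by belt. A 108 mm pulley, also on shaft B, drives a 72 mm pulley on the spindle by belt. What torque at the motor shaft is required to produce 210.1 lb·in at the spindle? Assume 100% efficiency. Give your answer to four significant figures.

630.3 lb·in

Overall ratio R = 0.5 × 0.66667 = 0.33333.
Input torque = output torque / R = 210.1 / 0.33333 = 630.3 lb·in.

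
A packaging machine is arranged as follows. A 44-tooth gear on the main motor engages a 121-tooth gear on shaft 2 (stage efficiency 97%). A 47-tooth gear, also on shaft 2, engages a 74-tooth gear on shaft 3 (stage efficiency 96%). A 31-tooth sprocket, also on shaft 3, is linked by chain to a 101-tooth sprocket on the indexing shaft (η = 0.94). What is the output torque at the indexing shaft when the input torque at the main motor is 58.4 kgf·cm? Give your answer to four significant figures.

721.1 kgf·cm

Gear mesh: ratio = 121/44 = 2.75; torque at shaft 2 = 58.4 × 2.75 × 0.97 = 155.78 kgf·cm.
Gear mesh: ratio = 74/47 = 1.5745; torque at shaft 3 = 155.78 × 1.5745 × 0.96 = 235.46 kgf·cm.
Chain: ratio = 101/31 = 3.2581; torque at the indexing shaft = 235.46 × 3.2581 × 0.94 = 721.12 kgf·cm.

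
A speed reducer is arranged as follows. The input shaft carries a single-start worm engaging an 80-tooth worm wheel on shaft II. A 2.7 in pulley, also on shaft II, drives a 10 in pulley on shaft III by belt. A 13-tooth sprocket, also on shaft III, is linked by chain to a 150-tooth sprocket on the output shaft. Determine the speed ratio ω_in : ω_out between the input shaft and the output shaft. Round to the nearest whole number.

3419

Each stage contributes driven/driver: worm 80/1 = 80, belt 10/2.7 = 3.7037, chain 150/13 = 11.538.
Overall: 80 × 3.7037 × 11.538 = 3418.8.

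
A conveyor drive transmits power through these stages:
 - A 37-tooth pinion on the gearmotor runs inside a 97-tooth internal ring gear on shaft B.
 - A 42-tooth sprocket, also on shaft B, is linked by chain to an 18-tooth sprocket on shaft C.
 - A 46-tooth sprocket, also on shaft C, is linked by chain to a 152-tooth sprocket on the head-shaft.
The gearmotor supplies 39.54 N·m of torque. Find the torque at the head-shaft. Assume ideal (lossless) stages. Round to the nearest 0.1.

Internal gear: ratio = 97/37 = 2.6216; torque at shaft B = 39.54 × 2.6216 = 103.66 N·m.
Chain: ratio = 18/42 = 0.42857; torque at shaft C = 103.66 × 0.42857 = 44.425 N·m.
Chain: ratio = 152/46 = 3.3043; torque at the head-shaft = 44.425 × 3.3043 = 146.8 N·m.

146.8 N·m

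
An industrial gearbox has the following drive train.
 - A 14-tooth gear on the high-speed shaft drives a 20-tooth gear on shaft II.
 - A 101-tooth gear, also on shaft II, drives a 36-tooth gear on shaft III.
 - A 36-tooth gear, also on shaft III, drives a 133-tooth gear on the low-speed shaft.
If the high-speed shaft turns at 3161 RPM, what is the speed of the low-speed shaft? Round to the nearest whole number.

1680 RPM

the high-speed shaft → shaft II (gear mesh, 20/14): 3161 ÷ 1.4286 = 2212.7 RPM
shaft II → shaft III (gear mesh, 36/101): 2212.7 ÷ 0.35644 = 6207.9 RPM
shaft III → the low-speed shaft (gear mesh, 133/36): 6207.9 ÷ 3.6944 = 1680.3 RPM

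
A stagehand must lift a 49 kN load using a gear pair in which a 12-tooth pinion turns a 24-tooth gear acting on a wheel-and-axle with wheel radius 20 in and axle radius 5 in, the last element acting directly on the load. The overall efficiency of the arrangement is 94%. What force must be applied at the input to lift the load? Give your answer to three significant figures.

6.52 kN

Gear pair MA = 24/12 = 2.
Wheel-and-axle MA = R/r = 20/5 = 4.
Combined ideal MA = 2 × 4 = 8.
Actual MA = 8 × 0.94 = 7.52.
Effort = load / actual MA = 49 / 7.52 = 6.516 kN.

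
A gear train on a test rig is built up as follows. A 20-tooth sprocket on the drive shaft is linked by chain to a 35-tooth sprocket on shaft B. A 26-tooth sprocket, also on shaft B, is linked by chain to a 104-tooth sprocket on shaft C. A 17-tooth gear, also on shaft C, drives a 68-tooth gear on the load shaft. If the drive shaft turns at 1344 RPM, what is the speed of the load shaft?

Chain: ratio = 35/20 = 1.75, so shaft B turns at 1344 / 1.75 = 768 RPM.
Chain: ratio = 104/26 = 4, so shaft C turns at 768 / 4 = 192 RPM.
Gear mesh: ratio = 68/17 = 4, so the load shaft turns at 192 / 4 = 48 RPM.

48 RPM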